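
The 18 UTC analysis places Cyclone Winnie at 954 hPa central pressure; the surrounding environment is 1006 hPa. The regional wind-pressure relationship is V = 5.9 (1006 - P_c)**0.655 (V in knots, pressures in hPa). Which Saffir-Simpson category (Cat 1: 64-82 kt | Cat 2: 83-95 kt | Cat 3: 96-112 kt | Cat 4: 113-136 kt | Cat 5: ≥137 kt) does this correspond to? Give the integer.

ΔP = 1006 − 954 = 52 hPa.
V ≈ 5.9 × 52^0.655 = 5.9 × 13.30 ≈ 78 kt.
78 kt falls in the Category 1 band.

1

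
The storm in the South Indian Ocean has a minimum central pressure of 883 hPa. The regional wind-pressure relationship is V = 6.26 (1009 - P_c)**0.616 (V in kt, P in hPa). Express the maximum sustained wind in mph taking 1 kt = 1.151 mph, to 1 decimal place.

141.7 mph

ΔP = 1009 − 883 = 126 hPa.
V ≈ 6.26 × 126^0.616 = 6.26 × 19.671 ≈ 123.141 kt.
123.141 × 1.151 ≈ 141.74 mph → 141.7 mph.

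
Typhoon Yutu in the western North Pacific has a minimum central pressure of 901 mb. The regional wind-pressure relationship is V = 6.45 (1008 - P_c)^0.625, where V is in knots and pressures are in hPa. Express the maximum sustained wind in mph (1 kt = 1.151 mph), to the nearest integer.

138 mph

ΔP = 1008 − 901 = 107 mb.
V ≈ 6.45 × 107^0.625 = 6.45 × 18.551 ≈ 119.653 kt.
119.653 × 1.151 ≈ 137.72 mph → 138 mph.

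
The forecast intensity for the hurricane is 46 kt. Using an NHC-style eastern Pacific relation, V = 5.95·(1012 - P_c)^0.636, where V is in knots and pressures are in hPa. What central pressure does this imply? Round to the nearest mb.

ΔP = (V / 5.95)^(1/0.636) = (46/5.95)^1.572.
46/5.95 = 7.731; 7.731^1.572 ≈ 24.92 mb.
P_c = 1012 − 24.92 = 987.08 ≈ 987 mb.

987 mb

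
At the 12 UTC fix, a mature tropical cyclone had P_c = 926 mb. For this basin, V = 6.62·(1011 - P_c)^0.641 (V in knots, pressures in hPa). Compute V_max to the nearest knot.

114 kt

ΔP = 1011 − 926 = 85 mb.
85^0.641 ≈ 17.249.
V ≈ 6.62 × 17.249 ≈ 114.2 kt.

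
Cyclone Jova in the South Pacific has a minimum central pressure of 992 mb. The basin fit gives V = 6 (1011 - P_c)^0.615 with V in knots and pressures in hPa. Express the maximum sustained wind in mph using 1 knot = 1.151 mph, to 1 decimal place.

ΔP = 1011 − 992 = 19 mb.
V ≈ 6 × 19^0.615 = 6 × 6.116 ≈ 36.693 kt.
36.693 × 1.151 ≈ 42.23 mph → 42.2 mph.

42.2 mph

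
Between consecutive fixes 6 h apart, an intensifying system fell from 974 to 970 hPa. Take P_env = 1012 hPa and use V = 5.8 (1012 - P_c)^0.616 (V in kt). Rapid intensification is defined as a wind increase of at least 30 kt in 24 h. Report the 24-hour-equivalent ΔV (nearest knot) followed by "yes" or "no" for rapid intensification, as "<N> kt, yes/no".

14 kt, no

V₁: ΔP = 38, V ≈ 5.8 × 38^0.616 ≈ 54.52 kt.
V₂: ΔP = 42, V ≈ 5.8 × 42^0.616 ≈ 57.99 kt.
ΔV over 6 h = 3.47 kt → 24 h equivalent = 3.47 × 24/6 ≈ 13.88 kt.
14 kt < 30 kt ⇒ not rapid intensification.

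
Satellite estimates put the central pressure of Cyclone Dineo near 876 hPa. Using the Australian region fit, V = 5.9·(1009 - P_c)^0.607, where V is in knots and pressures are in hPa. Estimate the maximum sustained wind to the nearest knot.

ΔP = 1009 − 876 = 133 hPa.
133^0.607 ≈ 19.462.
V ≈ 5.9 × 19.462 ≈ 114.8 kt.

115 kt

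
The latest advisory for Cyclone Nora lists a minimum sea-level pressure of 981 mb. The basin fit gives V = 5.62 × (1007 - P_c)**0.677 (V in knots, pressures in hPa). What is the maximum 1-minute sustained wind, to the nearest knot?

ΔP = 1007 − 981 = 26 mb.
26^0.677 ≈ 9.077.
V ≈ 5.62 × 9.077 ≈ 51.0 kt.

51 kt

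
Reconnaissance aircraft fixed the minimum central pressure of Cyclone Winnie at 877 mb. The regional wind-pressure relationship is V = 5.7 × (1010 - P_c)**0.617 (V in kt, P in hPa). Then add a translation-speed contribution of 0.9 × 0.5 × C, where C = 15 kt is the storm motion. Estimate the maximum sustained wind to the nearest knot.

ΔP = 1010 − 877 = 133 mb.
133^0.617 ≈ 20.437.
V ≈ 5.7 × 20.437 ≈ 116.5 kt.
Translation term: 0.9 × 0.5 × 15 = 6.75 kt.
Corrected V ≈ 123.25 kt → 123 kt.

123 kt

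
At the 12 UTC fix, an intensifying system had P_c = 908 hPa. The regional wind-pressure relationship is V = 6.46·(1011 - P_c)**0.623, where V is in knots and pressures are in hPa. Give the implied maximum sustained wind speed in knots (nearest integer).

ΔP = 1011 − 908 = 103 hPa.
103^0.623 ≈ 17.947.
V ≈ 6.46 × 17.947 ≈ 115.9 kt.

116 kt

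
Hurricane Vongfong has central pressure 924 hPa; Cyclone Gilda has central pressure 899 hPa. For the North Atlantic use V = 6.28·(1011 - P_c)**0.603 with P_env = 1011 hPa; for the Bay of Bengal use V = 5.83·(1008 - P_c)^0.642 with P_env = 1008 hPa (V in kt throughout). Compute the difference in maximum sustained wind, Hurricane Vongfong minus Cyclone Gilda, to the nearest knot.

-26 kt

Hurricane Vongfong: ΔP = 87; V ≈ 6.28 × 87^0.603 ≈ 92.79 kt.
Cyclone Gilda: ΔP = 109; V ≈ 5.83 × 109^0.642 ≈ 118.49 kt.
Difference ≈ 92.79 − 118.49 = -25.70 → -26 kt.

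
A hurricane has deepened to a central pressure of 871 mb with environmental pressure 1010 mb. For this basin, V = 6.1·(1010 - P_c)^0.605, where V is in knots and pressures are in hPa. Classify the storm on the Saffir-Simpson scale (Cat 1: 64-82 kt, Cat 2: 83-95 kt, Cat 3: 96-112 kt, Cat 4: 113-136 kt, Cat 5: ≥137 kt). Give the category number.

4

ΔP = 1010 − 871 = 139 mb.
V ≈ 6.1 × 139^0.605 = 6.1 × 19.79 ≈ 121 kt.
121 kt falls in the Category 4 band.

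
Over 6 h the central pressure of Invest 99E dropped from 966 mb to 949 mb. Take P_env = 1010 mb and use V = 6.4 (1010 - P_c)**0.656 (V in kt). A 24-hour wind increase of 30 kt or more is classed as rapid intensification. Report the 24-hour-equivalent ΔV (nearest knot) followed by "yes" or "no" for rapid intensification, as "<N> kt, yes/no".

73 kt, yes

V₁: ΔP = 44, V ≈ 6.4 × 44^0.656 ≈ 76.61 kt.
V₂: ΔP = 61, V ≈ 6.4 × 61^0.656 ≈ 94.92 kt.
ΔV over 6 h = 18.31 kt → 24 h equivalent = 18.31 × 24/6 ≈ 73.24 kt.
73 kt ≥ 30 kt ⇒ rapid intensification.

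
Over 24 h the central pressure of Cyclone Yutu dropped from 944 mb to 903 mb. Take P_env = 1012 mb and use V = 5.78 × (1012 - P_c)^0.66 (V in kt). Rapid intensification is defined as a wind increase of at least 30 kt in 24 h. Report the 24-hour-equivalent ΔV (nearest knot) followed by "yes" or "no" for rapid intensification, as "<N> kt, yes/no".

34 kt, yes

V₁: ΔP = 68, V ≈ 5.78 × 68^0.66 ≈ 93.62 kt.
V₂: ΔP = 109, V ≈ 5.78 × 109^0.66 ≈ 127.83 kt.
ΔV over 24 h = 34.21 kt → 24 h equivalent = 34.21 × 24/24 ≈ 34.21 kt.
34 kt ≥ 30 kt ⇒ rapid intensification.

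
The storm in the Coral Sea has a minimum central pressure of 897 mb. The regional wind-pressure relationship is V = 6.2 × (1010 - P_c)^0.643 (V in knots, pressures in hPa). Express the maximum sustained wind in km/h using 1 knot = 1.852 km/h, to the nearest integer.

240 km/h

ΔP = 1010 − 897 = 113 mb.
V ≈ 6.2 × 113^0.643 = 6.2 × 20.899 ≈ 129.575 kt.
129.575 × 1.852 ≈ 239.97 km/h → 240 km/h.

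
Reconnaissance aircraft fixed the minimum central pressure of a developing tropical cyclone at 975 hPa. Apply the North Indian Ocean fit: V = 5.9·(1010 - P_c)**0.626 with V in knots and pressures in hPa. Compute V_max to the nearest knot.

ΔP = 1010 − 975 = 35 hPa.
35^0.626 ≈ 9.259.
V ≈ 5.9 × 9.259 ≈ 54.6 kt.

55 kt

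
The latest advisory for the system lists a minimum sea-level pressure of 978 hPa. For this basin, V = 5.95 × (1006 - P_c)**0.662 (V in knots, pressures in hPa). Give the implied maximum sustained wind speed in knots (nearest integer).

ΔP = 1006 − 978 = 28 hPa.
28^0.662 ≈ 9.079.
V ≈ 5.95 × 9.079 ≈ 54.0 kt.

54 kt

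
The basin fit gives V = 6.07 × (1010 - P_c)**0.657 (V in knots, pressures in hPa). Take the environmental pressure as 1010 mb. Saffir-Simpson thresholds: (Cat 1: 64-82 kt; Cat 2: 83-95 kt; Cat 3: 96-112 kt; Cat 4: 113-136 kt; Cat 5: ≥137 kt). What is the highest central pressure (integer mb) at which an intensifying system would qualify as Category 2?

956 mb

Category 2 begins at V = 83 kt.
Required ΔP = (83/6.07)^(1/0.657) = 13.674^1.522 ≈ 53.57 mb.
P_c ≤ 1010 − 53.57 = 956.43, so the highest integer P_c is 956 mb.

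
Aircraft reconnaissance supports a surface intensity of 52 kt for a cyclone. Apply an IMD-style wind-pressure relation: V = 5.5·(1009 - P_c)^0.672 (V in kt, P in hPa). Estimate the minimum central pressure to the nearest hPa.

981 hPa

ΔP = (V / 5.5)^(1/0.672) = (52/5.5)^1.488.
52/5.5 = 9.455; 9.455^1.488 ≈ 28.30 hPa.
P_c = 1009 − 28.30 = 980.70 ≈ 981 hPa.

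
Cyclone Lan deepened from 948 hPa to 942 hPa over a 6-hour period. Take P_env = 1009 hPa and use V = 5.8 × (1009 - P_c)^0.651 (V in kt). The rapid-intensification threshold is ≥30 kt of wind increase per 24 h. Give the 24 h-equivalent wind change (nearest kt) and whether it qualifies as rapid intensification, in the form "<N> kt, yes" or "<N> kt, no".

V₁: ΔP = 61, V ≈ 5.8 × 61^0.651 ≈ 84.27 kt.
V₂: ΔP = 67, V ≈ 5.8 × 67^0.651 ≈ 89.58 kt.
ΔV over 6 h = 5.31 kt → 24 h equivalent = 5.31 × 24/6 ≈ 21.24 kt.
21 kt < 30 kt ⇒ not rapid intensification.

21 kt, no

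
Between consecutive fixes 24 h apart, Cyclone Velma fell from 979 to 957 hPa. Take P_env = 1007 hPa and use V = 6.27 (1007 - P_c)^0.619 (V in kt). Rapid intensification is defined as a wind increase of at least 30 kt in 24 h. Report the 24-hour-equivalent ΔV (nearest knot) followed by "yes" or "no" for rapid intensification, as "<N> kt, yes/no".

V₁: ΔP = 28, V ≈ 6.27 × 28^0.619 ≈ 49.32 kt.
V₂: ΔP = 50, V ≈ 6.27 × 50^0.619 ≈ 70.62 kt.
ΔV over 24 h = 21.30 kt → 24 h equivalent = 21.30 × 24/24 ≈ 21.30 kt.
21 kt < 30 kt ⇒ not rapid intensification.

21 kt, no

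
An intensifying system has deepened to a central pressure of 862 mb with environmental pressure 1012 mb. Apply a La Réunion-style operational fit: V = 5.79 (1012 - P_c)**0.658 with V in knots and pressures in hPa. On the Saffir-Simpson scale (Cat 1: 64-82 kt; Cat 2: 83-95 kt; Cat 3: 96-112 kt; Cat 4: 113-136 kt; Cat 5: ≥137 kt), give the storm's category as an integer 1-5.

5

ΔP = 1012 − 862 = 150 mb.
V ≈ 5.79 × 150^0.658 = 5.79 × 27.03 ≈ 157 kt.
157 kt falls in the Category 5 band.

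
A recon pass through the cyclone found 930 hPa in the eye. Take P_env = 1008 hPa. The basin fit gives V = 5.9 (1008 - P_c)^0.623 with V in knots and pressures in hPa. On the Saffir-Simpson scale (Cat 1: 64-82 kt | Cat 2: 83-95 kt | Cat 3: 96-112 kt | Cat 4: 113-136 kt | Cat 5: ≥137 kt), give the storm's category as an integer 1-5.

ΔP = 1008 − 930 = 78 hPa.
V ≈ 5.9 × 78^0.623 = 5.9 × 15.09 ≈ 89 kt.
89 kt falls in the Category 2 band.

2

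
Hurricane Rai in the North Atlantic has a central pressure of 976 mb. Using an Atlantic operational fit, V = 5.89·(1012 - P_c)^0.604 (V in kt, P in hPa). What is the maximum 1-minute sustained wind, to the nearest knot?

51 kt

ΔP = 1012 − 976 = 36 mb.
36^0.604 ≈ 8.710.
V ≈ 5.89 × 8.710 ≈ 51.3 kt.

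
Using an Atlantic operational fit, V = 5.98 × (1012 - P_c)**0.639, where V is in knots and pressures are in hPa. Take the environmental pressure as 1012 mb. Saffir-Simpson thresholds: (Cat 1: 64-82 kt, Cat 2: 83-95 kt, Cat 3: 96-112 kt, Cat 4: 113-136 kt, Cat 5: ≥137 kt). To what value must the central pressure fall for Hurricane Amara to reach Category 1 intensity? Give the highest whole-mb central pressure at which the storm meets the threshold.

Category 1 begins at V = 64 kt.
Required ΔP = (64/5.98)^(1/0.639) = 10.702^1.565 ≈ 40.84 mb.
P_c ≤ 1012 − 40.84 = 971.16, so the highest integer P_c is 971 mb.

971 mb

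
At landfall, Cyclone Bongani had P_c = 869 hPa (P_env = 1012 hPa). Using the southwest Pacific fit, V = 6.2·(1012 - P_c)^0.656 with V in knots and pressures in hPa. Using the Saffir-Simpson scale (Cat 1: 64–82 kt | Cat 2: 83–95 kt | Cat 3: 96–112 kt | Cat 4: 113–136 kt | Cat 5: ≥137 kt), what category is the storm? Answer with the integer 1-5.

ΔP = 1012 − 869 = 143 hPa.
V ≈ 6.2 × 143^0.656 = 6.2 × 25.94 ≈ 161 kt.
161 kt falls in the Category 5 band.

5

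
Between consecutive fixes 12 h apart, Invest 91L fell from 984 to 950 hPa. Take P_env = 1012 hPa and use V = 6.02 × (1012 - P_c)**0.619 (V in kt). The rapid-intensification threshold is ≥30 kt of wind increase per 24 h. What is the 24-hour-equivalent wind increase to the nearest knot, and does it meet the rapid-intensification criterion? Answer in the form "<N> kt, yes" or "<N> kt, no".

60 kt, yes

V₁: ΔP = 28, V ≈ 6.02 × 28^0.619 ≈ 47.36 kt.
V₂: ΔP = 62, V ≈ 6.02 × 62^0.619 ≈ 77.46 kt.
ΔV over 12 h = 30.10 kt → 24 h equivalent = 30.10 × 24/12 ≈ 60.20 kt.
60 kt ≥ 30 kt ⇒ rapid intensification.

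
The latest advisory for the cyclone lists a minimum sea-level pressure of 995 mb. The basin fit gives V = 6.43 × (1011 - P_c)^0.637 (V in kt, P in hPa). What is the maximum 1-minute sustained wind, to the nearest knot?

38 kt

ΔP = 1011 − 995 = 16 mb.
16^0.637 ≈ 5.848.
V ≈ 6.43 × 5.848 ≈ 37.6 kt.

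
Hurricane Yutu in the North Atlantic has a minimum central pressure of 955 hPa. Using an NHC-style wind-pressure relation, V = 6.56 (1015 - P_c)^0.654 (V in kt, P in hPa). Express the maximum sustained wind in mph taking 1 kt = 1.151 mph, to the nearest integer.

110 mph

ΔP = 1015 − 955 = 60 hPa.
V ≈ 6.56 × 60^0.654 = 6.56 × 14.552 ≈ 95.459 kt.
95.459 × 1.151 ≈ 109.87 mph → 110 mph.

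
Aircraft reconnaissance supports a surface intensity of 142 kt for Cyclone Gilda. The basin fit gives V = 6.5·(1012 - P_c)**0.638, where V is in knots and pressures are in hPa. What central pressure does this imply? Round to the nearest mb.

886 mb

ΔP = (V / 6.5)^(1/0.638) = (142/6.5)^1.567.
142/6.5 = 21.846; 21.846^1.567 ≈ 125.70 mb.
P_c = 1012 − 125.70 = 886.30 ≈ 886 mb.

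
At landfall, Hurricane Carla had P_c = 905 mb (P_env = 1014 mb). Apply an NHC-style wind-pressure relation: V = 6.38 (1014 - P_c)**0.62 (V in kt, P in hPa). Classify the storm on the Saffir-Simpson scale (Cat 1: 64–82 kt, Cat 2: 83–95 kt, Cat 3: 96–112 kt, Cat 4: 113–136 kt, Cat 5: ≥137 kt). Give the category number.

4

ΔP = 1014 − 905 = 109 mb.
V ≈ 6.38 × 109^0.62 = 6.38 × 18.33 ≈ 117 kt.
117 kt falls in the Category 4 band.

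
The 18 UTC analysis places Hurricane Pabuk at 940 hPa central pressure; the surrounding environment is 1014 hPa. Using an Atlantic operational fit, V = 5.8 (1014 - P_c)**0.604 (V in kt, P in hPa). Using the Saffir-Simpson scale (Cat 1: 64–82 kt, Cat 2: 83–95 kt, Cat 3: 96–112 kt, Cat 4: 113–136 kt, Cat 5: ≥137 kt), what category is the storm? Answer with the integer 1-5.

ΔP = 1014 − 940 = 74 hPa.
V ≈ 5.8 × 74^0.604 = 5.8 × 13.46 ≈ 78 kt.
78 kt falls in the Category 1 band.

1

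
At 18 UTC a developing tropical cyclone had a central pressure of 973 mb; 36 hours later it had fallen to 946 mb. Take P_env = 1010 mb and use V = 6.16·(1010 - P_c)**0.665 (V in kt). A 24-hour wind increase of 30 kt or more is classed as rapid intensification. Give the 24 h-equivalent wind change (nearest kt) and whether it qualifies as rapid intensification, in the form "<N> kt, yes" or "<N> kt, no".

V₁: ΔP = 37, V ≈ 6.16 × 37^0.665 ≈ 67.99 kt.
V₂: ΔP = 64, V ≈ 6.16 × 64^0.665 ≈ 97.88 kt.
ΔV over 36 h = 29.89 kt → 24 h equivalent = 29.89 × 24/36 ≈ 19.93 kt.
20 kt < 30 kt ⇒ not rapid intensification.

20 kt, no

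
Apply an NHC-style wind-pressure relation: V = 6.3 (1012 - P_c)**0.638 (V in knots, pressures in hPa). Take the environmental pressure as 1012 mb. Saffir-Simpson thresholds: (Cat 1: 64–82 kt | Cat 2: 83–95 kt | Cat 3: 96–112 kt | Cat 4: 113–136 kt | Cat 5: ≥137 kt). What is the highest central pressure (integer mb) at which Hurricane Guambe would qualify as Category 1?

974 mb

Category 1 begins at V = 64 kt.
Required ΔP = (64/6.3)^(1/0.638) = 10.159^1.567 ≈ 37.85 mb.
P_c ≤ 1012 − 37.85 = 974.15, so the highest integer P_c is 974 mb.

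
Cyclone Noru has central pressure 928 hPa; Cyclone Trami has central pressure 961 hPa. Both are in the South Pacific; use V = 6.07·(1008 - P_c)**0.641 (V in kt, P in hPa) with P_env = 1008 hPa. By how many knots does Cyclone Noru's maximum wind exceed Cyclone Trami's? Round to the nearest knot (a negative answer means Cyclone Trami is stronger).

29 kt

Cyclone Noru: ΔP = 80; V ≈ 6.07 × 80^0.641 ≈ 100.71 kt.
Cyclone Trami: ΔP = 47; V ≈ 6.07 × 47^0.641 ≈ 71.61 kt.
Difference ≈ 100.71 − 71.61 = 29.10 → 29 kt.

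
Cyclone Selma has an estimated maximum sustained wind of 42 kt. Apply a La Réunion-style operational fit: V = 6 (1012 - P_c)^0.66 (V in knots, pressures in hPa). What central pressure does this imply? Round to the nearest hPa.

ΔP = (V / 6)^(1/0.66) = (42/6)^1.515.
42/6 = 7.000; 7.000^1.515 ≈ 19.07 hPa.
P_c = 1012 − 19.07 = 992.93 ≈ 993 hPa.

993 hPa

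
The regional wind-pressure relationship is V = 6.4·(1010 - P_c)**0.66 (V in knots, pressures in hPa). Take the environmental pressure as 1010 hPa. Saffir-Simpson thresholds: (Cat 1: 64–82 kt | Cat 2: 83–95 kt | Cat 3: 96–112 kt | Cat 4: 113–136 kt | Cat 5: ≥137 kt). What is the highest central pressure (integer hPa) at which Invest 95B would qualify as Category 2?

Category 2 begins at V = 83 kt.
Required ΔP = (83/6.4)^(1/0.66) = 12.969^1.515 ≈ 48.55 hPa.
P_c ≤ 1010 − 48.55 = 961.45, so the highest integer P_c is 961 hPa.

961 hPa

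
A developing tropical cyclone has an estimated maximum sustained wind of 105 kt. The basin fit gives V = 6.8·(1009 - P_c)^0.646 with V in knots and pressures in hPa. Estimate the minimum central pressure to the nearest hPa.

940 hPa

ΔP = (V / 6.8)^(1/0.646) = (105/6.8)^1.548.
105/6.8 = 15.441; 15.441^1.548 ≈ 69.19 hPa.
P_c = 1009 − 69.19 = 939.81 ≈ 940 hPa.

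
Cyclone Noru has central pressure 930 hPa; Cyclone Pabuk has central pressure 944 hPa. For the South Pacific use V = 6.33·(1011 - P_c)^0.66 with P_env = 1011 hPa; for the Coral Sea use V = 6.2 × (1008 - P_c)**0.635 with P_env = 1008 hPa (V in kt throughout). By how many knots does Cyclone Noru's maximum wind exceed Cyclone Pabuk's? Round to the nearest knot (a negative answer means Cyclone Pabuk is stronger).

Cyclone Noru: ΔP = 81; V ≈ 6.33 × 81^0.66 ≈ 115.08 kt.
Cyclone Pabuk: ΔP = 64; V ≈ 6.2 × 64^0.635 ≈ 86.96 kt.
Difference ≈ 115.08 − 86.96 = 28.12 → 28 kt.

28 kt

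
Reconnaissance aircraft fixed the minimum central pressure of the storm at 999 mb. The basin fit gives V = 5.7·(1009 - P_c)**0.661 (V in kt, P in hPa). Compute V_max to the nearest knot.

ΔP = 1009 − 999 = 10 mb.
10^0.661 ≈ 4.581.
V ≈ 5.7 × 4.581 ≈ 26.1 kt.

26 kt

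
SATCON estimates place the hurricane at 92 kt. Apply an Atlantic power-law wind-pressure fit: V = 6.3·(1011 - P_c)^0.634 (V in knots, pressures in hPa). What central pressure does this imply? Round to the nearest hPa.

ΔP = (V / 6.3)^(1/0.634) = (92/6.3)^1.577.
92/6.3 = 14.603; 14.603^1.577 ≈ 68.65 hPa.
P_c = 1011 − 68.65 = 942.35 ≈ 942 hPa.

942 hPa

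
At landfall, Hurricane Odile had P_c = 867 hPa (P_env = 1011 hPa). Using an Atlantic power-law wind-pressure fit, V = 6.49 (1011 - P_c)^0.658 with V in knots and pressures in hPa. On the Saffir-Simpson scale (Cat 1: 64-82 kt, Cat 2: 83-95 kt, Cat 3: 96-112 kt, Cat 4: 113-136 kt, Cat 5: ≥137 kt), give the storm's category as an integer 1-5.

ΔP = 1011 − 867 = 144 hPa.
V ≈ 6.49 × 144^0.658 = 6.49 × 26.31 ≈ 171 kt.
171 kt falls in the Category 5 band.

5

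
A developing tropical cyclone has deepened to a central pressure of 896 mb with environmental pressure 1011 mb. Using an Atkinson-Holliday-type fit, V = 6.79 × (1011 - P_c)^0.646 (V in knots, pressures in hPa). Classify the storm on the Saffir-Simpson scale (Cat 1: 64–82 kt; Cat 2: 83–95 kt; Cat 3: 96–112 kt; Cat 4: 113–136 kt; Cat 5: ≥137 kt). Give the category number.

5

ΔP = 1011 − 896 = 115 mb.
V ≈ 6.79 × 115^0.646 = 6.79 × 21.44 ≈ 146 kt.
146 kt falls in the Category 5 band.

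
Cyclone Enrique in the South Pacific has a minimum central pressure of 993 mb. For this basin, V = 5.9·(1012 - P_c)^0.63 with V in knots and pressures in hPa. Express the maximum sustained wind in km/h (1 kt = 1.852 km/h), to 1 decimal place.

ΔP = 1012 − 993 = 19 mb.
V ≈ 5.9 × 19^0.63 = 5.9 × 6.392 ≈ 37.711 kt.
37.711 × 1.852 ≈ 69.84 km/h → 69.8 km/h.

69.8 km/h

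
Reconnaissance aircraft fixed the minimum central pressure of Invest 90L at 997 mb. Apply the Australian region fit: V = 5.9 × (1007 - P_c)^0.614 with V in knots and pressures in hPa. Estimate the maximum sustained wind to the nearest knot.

ΔP = 1007 − 997 = 10 mb.
10^0.614 ≈ 4.111.
V ≈ 5.9 × 4.111 ≈ 24.3 kt.

24 kt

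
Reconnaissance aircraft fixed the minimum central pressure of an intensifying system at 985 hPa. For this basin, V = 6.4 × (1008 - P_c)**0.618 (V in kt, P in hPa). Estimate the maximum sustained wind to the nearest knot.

ΔP = 1008 − 985 = 23 hPa.
23^0.618 ≈ 6.943.
V ≈ 6.4 × 6.943 ≈ 44.4 kt.

44 kt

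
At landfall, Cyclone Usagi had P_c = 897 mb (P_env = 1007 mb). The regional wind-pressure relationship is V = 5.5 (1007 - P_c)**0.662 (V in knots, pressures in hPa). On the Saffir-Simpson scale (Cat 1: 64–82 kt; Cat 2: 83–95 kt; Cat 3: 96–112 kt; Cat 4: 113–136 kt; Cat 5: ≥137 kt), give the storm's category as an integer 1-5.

4

ΔP = 1007 − 897 = 110 mb.
V ≈ 5.5 × 110^0.662 = 5.5 × 22.46 ≈ 124 kt.
124 kt falls in the Category 4 band.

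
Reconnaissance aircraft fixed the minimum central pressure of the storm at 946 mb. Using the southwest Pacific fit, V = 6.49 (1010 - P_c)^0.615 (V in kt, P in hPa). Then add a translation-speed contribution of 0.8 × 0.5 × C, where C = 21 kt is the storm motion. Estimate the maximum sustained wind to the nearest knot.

92 kt

ΔP = 1010 − 946 = 64 mb.
64^0.615 ≈ 12.906.
V ≈ 6.49 × 12.906 ≈ 83.8 kt.
Translation term: 0.8 × 0.5 × 21 = 8.4 kt.
Corrected V ≈ 92.2 kt → 92 kt.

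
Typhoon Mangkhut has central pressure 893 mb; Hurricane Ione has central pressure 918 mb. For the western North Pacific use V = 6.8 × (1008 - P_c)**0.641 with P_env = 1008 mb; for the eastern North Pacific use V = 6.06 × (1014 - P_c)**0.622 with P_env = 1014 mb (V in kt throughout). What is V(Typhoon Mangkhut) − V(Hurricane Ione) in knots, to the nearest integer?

Typhoon Mangkhut: ΔP = 115; V ≈ 6.8 × 115^0.641 ≈ 142.37 kt.
Hurricane Ione: ΔP = 96; V ≈ 6.06 × 96^0.622 ≈ 103.62 kt.
Difference ≈ 142.37 − 103.62 = 38.75 → 39 kt.

39 kt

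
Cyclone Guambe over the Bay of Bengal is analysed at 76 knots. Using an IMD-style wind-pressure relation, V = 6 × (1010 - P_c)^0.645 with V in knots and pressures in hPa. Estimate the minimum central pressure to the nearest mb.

959 mb

ΔP = (V / 6)^(1/0.645) = (76/6)^1.550.
76/6 = 12.667; 12.667^1.550 ≈ 51.23 mb.
P_c = 1010 − 51.23 = 958.77 ≈ 959 mb.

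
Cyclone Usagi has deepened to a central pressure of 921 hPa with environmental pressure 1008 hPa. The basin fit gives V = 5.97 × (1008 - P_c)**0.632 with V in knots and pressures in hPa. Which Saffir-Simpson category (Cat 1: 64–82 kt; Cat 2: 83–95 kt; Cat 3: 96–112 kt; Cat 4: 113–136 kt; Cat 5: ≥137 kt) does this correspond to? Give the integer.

ΔP = 1008 − 921 = 87 hPa.
V ≈ 5.97 × 87^0.632 = 5.97 × 16.82 ≈ 100 kt.
100 kt falls in the Category 3 band.

3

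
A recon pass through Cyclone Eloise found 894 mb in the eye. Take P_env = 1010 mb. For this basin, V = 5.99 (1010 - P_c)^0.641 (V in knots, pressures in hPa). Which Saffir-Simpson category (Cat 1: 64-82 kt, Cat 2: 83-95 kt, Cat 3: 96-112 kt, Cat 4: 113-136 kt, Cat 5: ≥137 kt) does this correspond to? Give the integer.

ΔP = 1010 − 894 = 116 mb.
V ≈ 5.99 × 116^0.641 = 5.99 × 21.05 ≈ 126 kt.
126 kt falls in the Category 4 band.

4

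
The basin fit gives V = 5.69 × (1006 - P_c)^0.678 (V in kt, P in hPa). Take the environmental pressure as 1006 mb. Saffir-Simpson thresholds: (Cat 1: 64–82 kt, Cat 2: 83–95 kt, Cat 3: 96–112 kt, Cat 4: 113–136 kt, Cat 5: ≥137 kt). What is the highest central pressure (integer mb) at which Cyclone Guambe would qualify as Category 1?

Category 1 begins at V = 64 kt.
Required ΔP = (64/5.69)^(1/0.678) = 11.248^1.475 ≈ 35.50 mb.
P_c ≤ 1006 − 35.50 = 970.50, so the highest integer P_c is 970 mb.

970 mb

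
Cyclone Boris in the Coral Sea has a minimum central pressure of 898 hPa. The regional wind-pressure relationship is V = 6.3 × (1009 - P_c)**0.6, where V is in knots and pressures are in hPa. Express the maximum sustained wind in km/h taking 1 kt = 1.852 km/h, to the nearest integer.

ΔP = 1009 − 898 = 111 hPa.
V ≈ 6.3 × 111^0.6 = 6.3 × 16.873 ≈ 106.300 kt.
106.300 × 1.852 ≈ 196.87 km/h → 197 km/h.

197 km/h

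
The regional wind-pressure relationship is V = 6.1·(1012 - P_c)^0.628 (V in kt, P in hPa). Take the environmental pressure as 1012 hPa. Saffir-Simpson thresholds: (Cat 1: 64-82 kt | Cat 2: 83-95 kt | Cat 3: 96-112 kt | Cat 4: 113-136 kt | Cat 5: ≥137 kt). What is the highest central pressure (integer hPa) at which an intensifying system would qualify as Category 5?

870 hPa

Category 5 begins at V = 137 kt.
Required ΔP = (137/6.1)^(1/0.628) = 22.459^1.592 ≈ 141.87 hPa.
P_c ≤ 1012 − 141.87 = 870.13, so the highest integer P_c is 870 hPa.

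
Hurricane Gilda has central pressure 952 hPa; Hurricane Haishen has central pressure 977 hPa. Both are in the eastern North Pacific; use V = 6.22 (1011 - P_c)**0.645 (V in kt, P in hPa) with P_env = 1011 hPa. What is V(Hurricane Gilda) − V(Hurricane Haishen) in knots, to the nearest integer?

Hurricane Gilda: ΔP = 59; V ≈ 6.22 × 59^0.645 ≈ 86.30 kt.
Hurricane Haishen: ΔP = 34; V ≈ 6.22 × 34^0.645 ≈ 60.48 kt.
Difference ≈ 86.30 − 60.48 = 25.82 → 26 kt.

26 kt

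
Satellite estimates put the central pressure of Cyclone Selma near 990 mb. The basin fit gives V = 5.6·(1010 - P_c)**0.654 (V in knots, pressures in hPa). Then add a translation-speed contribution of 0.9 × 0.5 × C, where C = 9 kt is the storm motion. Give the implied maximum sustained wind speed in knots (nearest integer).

ΔP = 1010 − 990 = 20 mb.
20^0.654 ≈ 7.094.
V ≈ 5.6 × 7.094 ≈ 39.7 kt.
Translation term: 0.9 × 0.5 × 9 = 4.05 kt.
Corrected V ≈ 43.75 kt → 44 kt.

44 kt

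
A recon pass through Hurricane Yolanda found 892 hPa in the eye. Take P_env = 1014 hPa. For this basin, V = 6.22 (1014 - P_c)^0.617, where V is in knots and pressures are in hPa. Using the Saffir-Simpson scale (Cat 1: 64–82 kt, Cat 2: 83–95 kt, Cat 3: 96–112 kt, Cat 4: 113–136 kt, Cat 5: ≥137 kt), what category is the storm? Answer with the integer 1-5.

ΔP = 1014 − 892 = 122 hPa.
V ≈ 6.22 × 122^0.617 = 6.22 × 19.38 ≈ 121 kt.
121 kt falls in the Category 4 band.

4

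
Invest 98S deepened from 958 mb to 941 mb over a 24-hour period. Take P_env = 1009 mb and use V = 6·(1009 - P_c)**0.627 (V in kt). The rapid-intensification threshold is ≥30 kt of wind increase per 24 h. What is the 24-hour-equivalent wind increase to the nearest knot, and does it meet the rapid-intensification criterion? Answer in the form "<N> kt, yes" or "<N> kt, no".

14 kt, no

V₁: ΔP = 51, V ≈ 6 × 51^0.627 ≈ 70.60 kt.
V₂: ΔP = 68, V ≈ 6 × 68^0.627 ≈ 84.55 kt.
ΔV over 24 h = 13.95 kt → 24 h equivalent = 13.95 × 24/24 ≈ 13.95 kt.
14 kt < 30 kt ⇒ not rapid intensification.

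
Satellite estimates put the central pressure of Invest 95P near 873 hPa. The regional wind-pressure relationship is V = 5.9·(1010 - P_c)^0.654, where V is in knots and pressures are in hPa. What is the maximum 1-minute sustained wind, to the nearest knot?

ΔP = 1010 − 873 = 137 hPa.
137^0.654 ≈ 24.970.
V ≈ 5.9 × 24.970 ≈ 147.3 kt.

147 kt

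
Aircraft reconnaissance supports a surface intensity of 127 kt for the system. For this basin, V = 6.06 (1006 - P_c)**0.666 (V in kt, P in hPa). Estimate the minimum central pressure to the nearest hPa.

910 hPa

ΔP = (V / 6.06)^(1/0.666) = (127/6.06)^1.502.
127/6.06 = 20.957; 20.957^1.502 ≈ 96.38 hPa.
P_c = 1006 − 96.38 = 909.62 ≈ 910 hPa.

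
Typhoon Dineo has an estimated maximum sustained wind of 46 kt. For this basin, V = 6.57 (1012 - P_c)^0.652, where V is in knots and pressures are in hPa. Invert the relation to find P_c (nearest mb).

ΔP = (V / 6.57)^(1/0.652) = (46/6.57)^1.534.
46/6.57 = 7.002; 7.002^1.534 ≈ 19.78 mb.
P_c = 1012 − 19.78 = 992.22 ≈ 992 mb.

992 mb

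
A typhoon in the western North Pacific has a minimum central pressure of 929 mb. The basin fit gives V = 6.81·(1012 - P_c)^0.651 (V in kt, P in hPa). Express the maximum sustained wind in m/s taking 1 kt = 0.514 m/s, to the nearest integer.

ΔP = 1012 − 929 = 83 mb.
V ≈ 6.81 × 83^0.651 = 6.81 × 17.755 ≈ 120.911 kt.
120.911 × 0.514 ≈ 62.15 m/s → 62 m/s.

62 m/s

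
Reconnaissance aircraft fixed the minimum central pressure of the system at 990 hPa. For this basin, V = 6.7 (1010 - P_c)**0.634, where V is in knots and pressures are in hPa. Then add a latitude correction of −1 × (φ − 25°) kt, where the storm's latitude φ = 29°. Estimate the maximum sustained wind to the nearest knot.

ΔP = 1010 − 990 = 20 hPa.
20^0.634 ≈ 6.681.
V ≈ 6.7 × 6.681 ≈ 44.8 kt.
Latitude correction: −1 × (29 − 25) = -4 kt.
Corrected V ≈ 40.8 kt → 41 kt.

41 kt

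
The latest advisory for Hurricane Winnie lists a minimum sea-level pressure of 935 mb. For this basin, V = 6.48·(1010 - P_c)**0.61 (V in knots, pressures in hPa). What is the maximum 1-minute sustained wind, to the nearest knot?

90 kt

ΔP = 1010 − 935 = 75 mb.
75^0.61 ≈ 13.925.
V ≈ 6.48 × 13.925 ≈ 90.2 kt.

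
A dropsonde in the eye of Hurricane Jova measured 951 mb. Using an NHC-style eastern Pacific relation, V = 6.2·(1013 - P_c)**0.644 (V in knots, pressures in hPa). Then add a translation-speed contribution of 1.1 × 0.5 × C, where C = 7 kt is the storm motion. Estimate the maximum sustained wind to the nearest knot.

ΔP = 1013 − 951 = 62 mb.
62^0.644 ≈ 14.266.
V ≈ 6.2 × 14.266 ≈ 88.4 kt.
Translation term: 1.1 × 0.5 × 7 = 3.85 kt.
Corrected V ≈ 92.25 kt → 92 kt.

92 kt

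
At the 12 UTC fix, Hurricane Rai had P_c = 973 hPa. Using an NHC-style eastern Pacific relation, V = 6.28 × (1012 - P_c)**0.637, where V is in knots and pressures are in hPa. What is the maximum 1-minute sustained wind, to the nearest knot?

ΔP = 1012 − 973 = 39 hPa.
39^0.637 ≈ 10.316.
V ≈ 6.28 × 10.316 ≈ 64.8 kt.

65 kt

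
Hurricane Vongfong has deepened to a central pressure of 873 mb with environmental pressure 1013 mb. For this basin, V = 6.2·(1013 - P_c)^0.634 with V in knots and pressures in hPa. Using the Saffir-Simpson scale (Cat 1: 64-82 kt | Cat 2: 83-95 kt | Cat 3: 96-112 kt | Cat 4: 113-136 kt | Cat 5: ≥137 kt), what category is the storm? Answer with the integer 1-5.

ΔP = 1013 − 873 = 140 mb.
V ≈ 6.2 × 140^0.634 = 6.2 × 22.94 ≈ 142 kt.
142 kt falls in the Category 5 band.

5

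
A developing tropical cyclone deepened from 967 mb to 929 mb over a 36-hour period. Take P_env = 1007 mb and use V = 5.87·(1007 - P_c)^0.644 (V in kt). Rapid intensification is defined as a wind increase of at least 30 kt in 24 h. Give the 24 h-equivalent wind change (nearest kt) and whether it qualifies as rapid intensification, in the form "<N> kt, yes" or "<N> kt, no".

V₁: ΔP = 40, V ≈ 5.87 × 40^0.644 ≈ 63.15 kt.
V₂: ΔP = 78, V ≈ 5.87 × 78^0.644 ≈ 97.08 kt.
ΔV over 36 h = 33.93 kt → 24 h equivalent = 33.93 × 24/36 ≈ 22.62 kt.
23 kt < 30 kt ⇒ not rapid intensification.

23 kt, no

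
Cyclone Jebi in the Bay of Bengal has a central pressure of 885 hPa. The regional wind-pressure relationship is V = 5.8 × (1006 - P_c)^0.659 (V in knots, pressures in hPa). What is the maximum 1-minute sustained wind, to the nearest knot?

ΔP = 1006 − 885 = 121 hPa.
121^0.659 ≈ 23.581.
V ≈ 5.8 × 23.581 ≈ 136.8 kt.

137 kt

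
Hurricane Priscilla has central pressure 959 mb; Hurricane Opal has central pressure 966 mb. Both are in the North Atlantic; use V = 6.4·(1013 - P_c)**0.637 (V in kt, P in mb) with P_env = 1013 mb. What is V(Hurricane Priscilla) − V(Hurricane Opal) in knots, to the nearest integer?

Hurricane Priscilla: ΔP = 54; V ≈ 6.4 × 54^0.637 ≈ 81.23 kt.
Hurricane Opal: ΔP = 47; V ≈ 6.4 × 47^0.637 ≈ 74.35 kt.
Difference ≈ 81.23 − 74.35 = 6.88 → 7 kt.

7 kt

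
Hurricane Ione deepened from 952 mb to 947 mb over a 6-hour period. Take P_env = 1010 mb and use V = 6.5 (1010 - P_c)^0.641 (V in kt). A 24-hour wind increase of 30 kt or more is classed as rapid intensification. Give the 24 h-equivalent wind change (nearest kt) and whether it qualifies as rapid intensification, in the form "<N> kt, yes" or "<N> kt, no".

V₁: ΔP = 58, V ≈ 6.5 × 58^0.641 ≈ 87.75 kt.
V₂: ΔP = 63, V ≈ 6.5 × 63^0.641 ≈ 92.53 kt.
ΔV over 6 h = 4.78 kt → 24 h equivalent = 4.78 × 24/6 ≈ 19.12 kt.
19 kt < 30 kt ⇒ not rapid intensification.

19 kt, no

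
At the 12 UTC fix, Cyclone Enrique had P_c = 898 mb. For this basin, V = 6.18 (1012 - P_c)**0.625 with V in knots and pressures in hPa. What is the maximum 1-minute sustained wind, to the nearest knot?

119 kt

ΔP = 1012 − 898 = 114 mb.
114^0.625 ≈ 19.300.
V ≈ 6.18 × 19.300 ≈ 119.3 kt.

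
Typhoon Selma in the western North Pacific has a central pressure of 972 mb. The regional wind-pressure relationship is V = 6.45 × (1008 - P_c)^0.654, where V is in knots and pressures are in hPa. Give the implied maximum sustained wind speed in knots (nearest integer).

67 kt

ΔP = 1008 − 972 = 36 mb.
36^0.654 ≈ 10.419.
V ≈ 6.45 × 10.419 ≈ 67.2 kt.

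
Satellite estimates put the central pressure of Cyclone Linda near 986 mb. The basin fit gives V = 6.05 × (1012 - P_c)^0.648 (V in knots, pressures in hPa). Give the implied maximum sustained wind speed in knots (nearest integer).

50 kt

ΔP = 1012 − 986 = 26 mb.
26^0.648 ≈ 8.259.
V ≈ 6.05 × 8.259 ≈ 50.0 kt.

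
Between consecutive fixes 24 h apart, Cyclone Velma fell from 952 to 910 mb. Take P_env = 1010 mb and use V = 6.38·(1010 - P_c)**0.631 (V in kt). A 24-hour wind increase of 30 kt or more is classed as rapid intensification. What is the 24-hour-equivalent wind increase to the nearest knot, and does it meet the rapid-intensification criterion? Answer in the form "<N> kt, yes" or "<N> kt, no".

34 kt, yes

V₁: ΔP = 58, V ≈ 6.38 × 58^0.631 ≈ 82.71 kt.
V₂: ΔP = 100, V ≈ 6.38 × 100^0.631 ≈ 116.63 kt.
ΔV over 24 h = 33.92 kt → 24 h equivalent = 33.92 × 24/24 ≈ 33.92 kt.
34 kt ≥ 30 kt ⇒ rapid intensification.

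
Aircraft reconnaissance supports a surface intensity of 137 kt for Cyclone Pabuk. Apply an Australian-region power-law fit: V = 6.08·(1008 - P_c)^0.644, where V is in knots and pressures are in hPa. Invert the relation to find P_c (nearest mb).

ΔP = (V / 6.08)^(1/0.644) = (137/6.08)^1.553.
137/6.08 = 22.533; 22.533^1.553 ≈ 126.08 mb.
P_c = 1008 − 126.08 = 881.92 ≈ 882 mb.

882 mb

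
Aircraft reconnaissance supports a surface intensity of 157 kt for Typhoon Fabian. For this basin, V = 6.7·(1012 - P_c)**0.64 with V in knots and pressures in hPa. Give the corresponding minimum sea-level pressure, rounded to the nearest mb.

874 mb

ΔP = (V / 6.7)^(1/0.64) = (157/6.7)^1.562.
157/6.7 = 23.433; 23.433^1.562 ≈ 138.15 mb.
P_c = 1012 − 138.15 = 873.85 ≈ 874 mb.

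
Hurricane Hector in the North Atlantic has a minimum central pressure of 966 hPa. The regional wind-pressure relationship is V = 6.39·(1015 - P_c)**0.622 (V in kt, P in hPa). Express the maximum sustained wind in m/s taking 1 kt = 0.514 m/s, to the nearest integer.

37 m/s

ΔP = 1015 − 966 = 49 hPa.
V ≈ 6.39 × 49^0.622 = 6.39 × 11.254 ≈ 71.912 kt.
71.912 × 0.514 ≈ 36.96 m/s → 37 m/s.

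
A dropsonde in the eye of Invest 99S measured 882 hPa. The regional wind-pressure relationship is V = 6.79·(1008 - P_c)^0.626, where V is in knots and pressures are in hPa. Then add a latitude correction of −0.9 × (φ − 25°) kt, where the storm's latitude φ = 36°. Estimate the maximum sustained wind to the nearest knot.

ΔP = 1008 − 882 = 126 hPa.
126^0.626 ≈ 20.646.
V ≈ 6.79 × 20.646 ≈ 140.2 kt.
Latitude correction: −0.9 × (36 − 25) = -9.9 kt.
Corrected V ≈ 130.3 kt → 130 kt.

130 kt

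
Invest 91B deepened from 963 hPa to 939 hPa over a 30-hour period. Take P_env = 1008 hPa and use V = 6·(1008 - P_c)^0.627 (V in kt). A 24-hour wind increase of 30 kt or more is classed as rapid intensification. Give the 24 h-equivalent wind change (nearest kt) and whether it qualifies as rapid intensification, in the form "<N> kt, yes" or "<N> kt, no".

16 kt, no

V₁: ΔP = 45, V ≈ 6 × 45^0.627 ≈ 65.27 kt.
V₂: ΔP = 69, V ≈ 6 × 69^0.627 ≈ 85.33 kt.
ΔV over 30 h = 20.06 kt → 24 h equivalent = 20.06 × 24/30 ≈ 16.05 kt.
16 kt < 30 kt ⇒ not rapid intensification.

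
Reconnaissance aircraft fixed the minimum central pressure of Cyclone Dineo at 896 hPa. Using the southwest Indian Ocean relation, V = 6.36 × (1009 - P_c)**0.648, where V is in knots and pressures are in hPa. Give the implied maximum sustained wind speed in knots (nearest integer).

136 kt

ΔP = 1009 − 896 = 113 hPa.
113^0.648 ≈ 21.399.
V ≈ 6.36 × 21.399 ≈ 136.1 kt.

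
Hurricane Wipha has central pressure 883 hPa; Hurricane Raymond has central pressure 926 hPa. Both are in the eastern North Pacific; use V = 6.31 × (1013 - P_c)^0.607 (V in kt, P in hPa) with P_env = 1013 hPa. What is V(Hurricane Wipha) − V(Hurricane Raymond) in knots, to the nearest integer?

Hurricane Wipha: ΔP = 130; V ≈ 6.31 × 130^0.607 ≈ 121.11 kt.
Hurricane Raymond: ΔP = 87; V ≈ 6.31 × 87^0.607 ≈ 94.91 kt.
Difference ≈ 121.11 − 94.91 = 26.20 → 26 kt.

26 kt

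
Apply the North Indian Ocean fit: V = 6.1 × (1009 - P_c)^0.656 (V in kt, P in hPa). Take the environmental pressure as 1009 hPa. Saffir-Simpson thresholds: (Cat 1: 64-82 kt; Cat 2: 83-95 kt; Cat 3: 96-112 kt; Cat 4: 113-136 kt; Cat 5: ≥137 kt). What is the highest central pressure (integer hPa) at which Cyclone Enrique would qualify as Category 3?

942 hPa

Category 3 begins at V = 96 kt.
Required ΔP = (96/6.1)^(1/0.656) = 15.738^1.524 ≈ 66.77 hPa.
P_c ≤ 1009 − 66.77 = 942.23, so the highest integer P_c is 942 hPa.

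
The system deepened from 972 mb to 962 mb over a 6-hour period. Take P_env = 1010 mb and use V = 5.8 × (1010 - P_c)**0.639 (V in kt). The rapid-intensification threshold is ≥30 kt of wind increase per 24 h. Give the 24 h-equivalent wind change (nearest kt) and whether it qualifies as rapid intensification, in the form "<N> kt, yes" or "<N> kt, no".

38 kt, yes

V₁: ΔP = 38, V ≈ 5.8 × 38^0.639 ≈ 59.28 kt.
V₂: ΔP = 48, V ≈ 5.8 × 48^0.639 ≈ 68.82 kt.
ΔV over 6 h = 9.54 kt → 24 h equivalent = 9.54 × 24/6 ≈ 38.16 kt.
38 kt ≥ 30 kt ⇒ rapid intensification.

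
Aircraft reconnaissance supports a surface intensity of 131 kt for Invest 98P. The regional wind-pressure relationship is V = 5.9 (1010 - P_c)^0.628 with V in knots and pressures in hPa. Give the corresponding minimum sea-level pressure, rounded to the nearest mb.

871 mb

ΔP = (V / 5.9)^(1/0.628) = (131/5.9)^1.592.
131/5.9 = 22.203; 22.203^1.592 ≈ 139.31 mb.
P_c = 1010 − 139.31 = 870.69 ≈ 871 mb.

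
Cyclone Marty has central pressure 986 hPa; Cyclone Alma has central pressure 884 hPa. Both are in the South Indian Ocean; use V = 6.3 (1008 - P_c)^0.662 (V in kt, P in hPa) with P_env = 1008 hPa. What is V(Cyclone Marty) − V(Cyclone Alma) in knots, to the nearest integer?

Cyclone Marty: ΔP = 22; V ≈ 6.3 × 22^0.662 ≈ 48.76 kt.
Cyclone Alma: ΔP = 124; V ≈ 6.3 × 124^0.662 ≈ 153.17 kt.
Difference ≈ 48.76 − 153.17 = -104.41 → -104 kt.

-104 kt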